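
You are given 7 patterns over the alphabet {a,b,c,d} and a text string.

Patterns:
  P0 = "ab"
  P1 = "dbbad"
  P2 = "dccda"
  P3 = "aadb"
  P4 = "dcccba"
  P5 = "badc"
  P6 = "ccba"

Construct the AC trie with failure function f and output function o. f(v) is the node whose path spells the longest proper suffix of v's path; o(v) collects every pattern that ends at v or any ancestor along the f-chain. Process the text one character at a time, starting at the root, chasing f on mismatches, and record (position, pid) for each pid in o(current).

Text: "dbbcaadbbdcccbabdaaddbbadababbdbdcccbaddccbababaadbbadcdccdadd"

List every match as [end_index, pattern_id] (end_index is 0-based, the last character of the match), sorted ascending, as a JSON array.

Build:
Trie (insert patterns):
  0='ε' goto a→1 b→18 c→22 d→3
  1='a' goto a→12 b→2
  2='ab' goto ·  ←P0
  3='d' goto b→4 c→8
  4='db' goto b→5
  5='dbb' goto a→6
  6='dbba' goto d→7
  7='dbbad' goto ·  ←P1
  8='dc' goto c→9
  9='dcc' goto c→15 d→10
  10='dccd' goto a→11
  11='dccda' goto ·  ←P2
  12='aa' goto d→13
  13='aad' goto b→14
  14='aadb' goto ·  ←P3
  15='dccc' goto b→16
  16='dcccb' goto a→17
  17='dcccba' goto ·  ←P4
  18='b' goto a→19
  19='ba' goto d→20
  20='bad' goto c→21
  21='badc' goto ·  ←P5
  22='c' goto c→23
  23='cc' goto b→24
  24='ccb' goto a→25
  25='ccba' goto ·  ←P6

Failure links (BFS by depth):
  n1('a'): parent n0 fail=0; on 'a' 0 → fail=0;  out ∅∪∅=∅
  n3('d'): parent n0 fail=0; on 'd' 0 → fail=0;  out ∅∪∅=∅
  n18('b'): parent n0 fail=0; on 'b' 0 → fail=0;  out ∅∪∅=∅
  n22('c'): parent n0 fail=0; on 'c' 0 → fail=0;  out ∅∪∅=∅
  n2('ab'): parent n1 fail=0; on 'b' 0 → fail=18;  out {0}∪∅={0}
  n4('db'): parent n3 fail=0; on 'b' 0 → fail=18;  out ∅∪∅=∅
  n8('dc'): parent n3 fail=0; on 'c' 0 → fail=22;  out ∅∪∅=∅
  n12('aa'): parent n1 fail=0; on 'a' 0 → fail=1;  out ∅∪∅=∅
  n19('ba'): parent n18 fail=0; on 'a' 0 → fail=1;  out ∅∪∅=∅
  n23('cc'): parent n22 fail=0; on 'c' 0 → fail=22;  out ∅∪∅=∅
  n5('dbb'): parent n4 fail=18; on 'b' 18→0 → fail=18;  out ∅∪∅=∅
  n9('dcc'): parent n8 fail=22; on 'c' 22 → fail=23;  out ∅∪∅=∅
  n13('aad'): parent n12 fail=1; on 'd' 1→0 → fail=3;  out ∅∪∅=∅
  n20('bad'): parent n19 fail=1; on 'd' 1→0 → fail=3;  out ∅∪∅=∅
  n24('ccb'): parent n23 fail=22; on 'b' 22→0 → fail=18;  out ∅∪∅=∅
  n6('dbba'): parent n5 fail=18; on 'a' 18 → fail=19;  out ∅∪∅=∅
  n10('dccd'): parent n9 fail=23; on 'd' 23→22→0 → fail=3;  out ∅∪∅=∅
  n14('aadb'): parent n13 fail=3; on 'b' 3 → fail=4;  out {3}∪∅={3}
  n15('dccc'): parent n9 fail=23; on 'c' 23→22 → fail=23;  out ∅∪∅=∅
  n21('badc'): parent n20 fail=3; on 'c' 3 → fail=8;  out {5}∪∅={5}
  n25('ccba'): parent n24 fail=18; on 'a' 18 → fail=19;  out {6}∪∅={6}
  n7('dbbad'): parent n6 fail=19; on 'd' 19 → fail=20;  out {1}∪∅={1}
  n11('dccda'): parent n10 fail=3; on 'a' 3→0 → fail=1;  out {2}∪∅={2}
  n16('dcccb'): parent n15 fail=23; on 'b' 23 → fail=24;  out ∅∪∅=∅
  n17('dcccba'): parent n16 fail=24; on 'a' 24 → fail=25;  out {4}∪{6}={4,6}

Run:
[0] read 'd'  n0⇒n3
[1] read 'b'  n3⇒n4
[2] read 'b'  n4⇒n5
[3] read 'c'  n5⇒n22 (fail-walked)
[4] read 'a'  n22⇒n1 (fail-walked)
[5] read 'a'  n1⇒n12
[6] read 'd'  n12⇒n13
[7] read 'b'  n13⇒n14  emit P3@[4:7]
[8] read 'b'  n14⇒n5 (fail-walked)
[9] read 'd'  n5⇒n3 (fail-walked)
[10] read 'c'  n3⇒n8
[11] read 'c'  n8⇒n9
[12] read 'c'  n9⇒n15
[13] read 'b'  n15⇒n16
[14] read 'a'  n16⇒n17  emit P4@[9:14],P6@[11:14]
[15] read 'b'  n17⇒n2 (fail-walked)  emit P0@[14:15]
[16] read 'd'  n2⇒n3 (fail-walked)
[17] read 'a'  n3⇒n1 (fail-walked)
[18] read 'a'  n1⇒n12
[19] read 'd'  n12⇒n13
[20] read 'd'  n13⇒n3 (fail-walked)
[21] read 'b'  n3⇒n4
[22] read 'b'  n4⇒n5
[23] read 'a'  n5⇒n6
[24] read 'd'  n6⇒n7  emit P1@[20:24]
[25] read 'a'  n7⇒n1 (fail-walked)
[26] read 'b'  n1⇒n2  emit P0@[25:26]
[27] read 'a'  n2⇒n19 (fail-walked)
[28] read 'b'  n19⇒n2 (fail-walked)  emit P0@[27:28]
[29] read 'b'  n2⇒n18 (fail-walked)
[30] read 'd'  n18⇒n3 (fail-walked)
[31] read 'b'  n3⇒n4
[32] read 'd'  n4⇒n3 (fail-walked)
[33] read 'c'  n3⇒n8
[34] read 'c'  n8⇒n9
[35] read 'c'  n9⇒n15
[36] read 'b'  n15⇒n16
[37] read 'a'  n16⇒n17  emit P4@[32:37],P6@[34:37]
[38] read 'd'  n17⇒n20 (fail-walked)
[39] read 'd'  n20⇒n3 (fail-walked)
[40] read 'c'  n3⇒n8
[41] read 'c'  n8⇒n9
[42] read 'b'  n9⇒n24 (fail-walked)
[43] read 'a'  n24⇒n25  emit P6@[40:43]
[44] read 'b'  n25⇒n2 (fail-walked)  emit P0@[43:44]
[45] read 'a'  n2⇒n19 (fail-walked)
[46] read 'b'  n19⇒n2 (fail-walked)  emit P0@[45:46]
[47] read 'a'  n2⇒n19 (fail-walked)
[48] read 'a'  n19⇒n12 (fail-walked)
[49] read 'd'  n12⇒n13
[50] read 'b'  n13⇒n14  emit P3@[47:50]
[51] read 'b'  n14⇒n5 (fail-walked)
[52] read 'a'  n5⇒n6
[53] read 'd'  n6⇒n7  emit P1@[49:53]
[54] read 'c'  n7⇒n21 (fail-walked)  emit P5@[51:54]
[55] read 'd'  n21⇒n3 (fail-walked)
[56] read 'c'  n3⇒n8
[57] read 'c'  n8⇒n9
[58] read 'd'  n9⇒n10
[59] read 'a'  n10⇒n11  emit P2@[55:59]
[60] read 'd'  n11⇒n3 (fail-walked)
[61] read 'd'  n3⇒n3 (fail-walked)

Matches: [[7,3],[14,4],[14,6],[15,0],[24,1],[26,0],[28,0],[37,4],[37,6],[43,6],[44,0],[46,0],[50,3],[53,1],[54,5],[59,2]]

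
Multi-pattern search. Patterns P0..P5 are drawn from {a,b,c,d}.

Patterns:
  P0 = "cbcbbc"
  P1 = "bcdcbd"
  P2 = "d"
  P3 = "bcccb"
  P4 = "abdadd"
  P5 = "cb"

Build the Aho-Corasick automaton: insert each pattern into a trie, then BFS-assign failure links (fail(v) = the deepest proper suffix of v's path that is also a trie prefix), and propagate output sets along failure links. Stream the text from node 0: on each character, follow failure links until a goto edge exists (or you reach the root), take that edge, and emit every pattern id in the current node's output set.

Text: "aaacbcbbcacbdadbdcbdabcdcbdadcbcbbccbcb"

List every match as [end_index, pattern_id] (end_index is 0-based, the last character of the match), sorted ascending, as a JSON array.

Build automaton:
Trie (insert patterns):
  n0 'ε': a→17 b→7 c→1 d→13
  n1 'c': b→2
  n2 'cb': c→3  [P5 ends]
  n3 'cbc': b→4
  n4 'cbcb': b→5
  n5 'cbcbb': c→6
  n6 'cbcbbc': ·  [P0 ends]
  n7 'b': c→8
  n8 'bc': c→14 d→9
  n9 'bcd': c→10
  n10 'bcdc': b→11
  n11 'bcdcb': d→12
  n12 'bcdcbd': ·  [P1 ends]
  n13 'd': ·  [P2 ends]
  n14 'bcc': c→15
  n15 'bccc': b→16
  n16 'bcccb': ·  [P3 ends]
  n17 'a': b→18
  n18 'ab': d→19
  n19 'abd': a→20
  n20 'abda': d→21
  n21 'abdad': d→22
  n22 'abdadd': ·  [P4 ends]

BFS fail/out derivation:
  fail(1) 'c': from fail(0)=0 chase 'c': 0 ⇒ 0;  out=∅∪out(0)=∅
  fail(7) 'b': from fail(0)=0 chase 'b': 0 ⇒ 0;  out=∅∪out(0)=∅
  fail(13) 'd': from fail(0)=0 chase 'd': 0 ⇒ 0;  out={2}∪out(0)={2}
  fail(17) 'a': from fail(0)=0 chase 'a': 0 ⇒ 0;  out=∅∪out(0)=∅
  fail(2) 'cb': from fail(1)=0 chase 'b': 0 ⇒ 7;  out={5}∪out(7)={5}
  fail(8) 'bc': from fail(7)=0 chase 'c': 0 ⇒ 1;  out=∅∪out(1)=∅
  fail(18) 'ab': from fail(17)=0 chase 'b': 0 ⇒ 7;  out=∅∪out(7)=∅
  fail(3) 'cbc': from fail(2)=7 chase 'c': 7 ⇒ 8;  out=∅∪out(8)=∅
  fail(9) 'bcd': from fail(8)=1 chase 'd': 1→0 ⇒ 13;  out=∅∪out(13)={2}
  fail(14) 'bcc': from fail(8)=1 chase 'c': 1→0 ⇒ 1;  out=∅∪out(1)=∅
  fail(19) 'abd': from fail(18)=7 chase 'd': 7→0 ⇒ 13;  out=∅∪out(13)={2}
  fail(4) 'cbcb': from fail(3)=8 chase 'b': 8→1 ⇒ 2;  out=∅∪out(2)={5}
  fail(10) 'bcdc': from fail(9)=13 chase 'c': 13→0 ⇒ 1;  out=∅∪out(1)=∅
  fail(15) 'bccc': from fail(14)=1 chase 'c': 1→0 ⇒ 1;  out=∅∪out(1)=∅
  fail(20) 'abda': from fail(19)=13 chase 'a': 13→0 ⇒ 17;  out=∅∪out(17)=∅
  fail(5) 'cbcbb': from fail(4)=2 chase 'b': 2→7→0 ⇒ 7;  out=∅∪out(7)=∅
  fail(11) 'bcdcb': from fail(10)=1 chase 'b': 1 ⇒ 2;  out=∅∪out(2)={5}
  fail(16) 'bcccb': from fail(15)=1 chase 'b': 1 ⇒ 2;  out={3}∪out(2)={3,5}
  fail(21) 'abdad': from fail(20)=17 chase 'd': 17→0 ⇒ 13;  out=∅∪out(13)={2}
  fail(6) 'cbcbbc': from fail(5)=7 chase 'c': 7 ⇒ 8;  out={0}∪out(8)={0}
  fail(12) 'bcdcbd': from fail(11)=2 chase 'd': 2→7→0 ⇒ 13;  out={1}∪out(13)={1,2}
  fail(22) 'abdadd': from fail(21)=13 chase 'd': 13→0 ⇒ 13;  out={4}∪out(13)={2,4}

Scan:
[0] read 'a'  n0⇒n17
[1] read 'a'  n17⇒n17 (fail-walked)
[2] read 'a'  n17⇒n17 (fail-walked)
[3] read 'c'  n17⇒n1 (fail-walked)
[4] read 'b'  n1⇒n2  emit P5@[3:4]
[5] read 'c'  n2⇒n3
[6] read 'b'  n3⇒n4  emit P5@[5:6]
[7] read 'b'  n4⇒n5
[8] read 'c'  n5⇒n6  emit P0@[3:8]
[9] read 'a'  n6⇒n17 (fail-walked)
[10] read 'c'  n17⇒n1 (fail-walked)
[11] read 'b'  n1⇒n2  emit P5@[10:11]
[12] read 'd'  n2⇒n13 (fail-walked)  emit P2@[12:12]
[13] read 'a'  n13⇒n17 (fail-walked)
[14] read 'd'  n17⇒n13 (fail-walked)  emit P2@[14:14]
[15] read 'b'  n13⇒n7 (fail-walked)
[16] read 'd'  n7⇒n13 (fail-walked)  emit P2@[16:16]
[17] read 'c'  n13⇒n1 (fail-walked)
[18] read 'b'  n1⇒n2  emit P5@[17:18]
[19] read 'd'  n2⇒n13 (fail-walked)  emit P2@[19:19]
[20] read 'a'  n13⇒n17 (fail-walked)
[21] read 'b'  n17⇒n18
[22] read 'c'  n18⇒n8 (fail-walked)
[23] read 'd'  n8⇒n9  emit P2@[23:23]
[24] read 'c'  n9⇒n10
[25] read 'b'  n10⇒n11  emit P5@[24:25]
[26] read 'd'  n11⇒n12  emit P1@[21:26],P2@[26:26]
[27] read 'a'  n12⇒n17 (fail-walked)
[28] read 'd'  n17⇒n13 (fail-walked)  emit P2@[28:28]
[29] read 'c'  n13⇒n1 (fail-walked)
[30] read 'b'  n1⇒n2  emit P5@[29:30]
[31] read 'c'  n2⇒n3
[32] read 'b'  n3⇒n4  emit P5@[31:32]
[33] read 'b'  n4⇒n5
[34] read 'c'  n5⇒n6  emit P0@[29:34]
[35] read 'c'  n6⇒n14 (fail-walked)
[36] read 'b'  n14⇒n2 (fail-walked)  emit P5@[35:36]
[37] read 'c'  n2⇒n3
[38] read 'b'  n3⇒n4  emit P5@[37:38]

All matches (sorted): [[4,5],[6,5],[8,0],[11,5],[12,2],[14,2],[16,2],[18,5],[19,2],[23,2],[25,5],[26,1],[26,2],[28,2],[30,5],[32,5],[34,0],[36,5],[38,5]]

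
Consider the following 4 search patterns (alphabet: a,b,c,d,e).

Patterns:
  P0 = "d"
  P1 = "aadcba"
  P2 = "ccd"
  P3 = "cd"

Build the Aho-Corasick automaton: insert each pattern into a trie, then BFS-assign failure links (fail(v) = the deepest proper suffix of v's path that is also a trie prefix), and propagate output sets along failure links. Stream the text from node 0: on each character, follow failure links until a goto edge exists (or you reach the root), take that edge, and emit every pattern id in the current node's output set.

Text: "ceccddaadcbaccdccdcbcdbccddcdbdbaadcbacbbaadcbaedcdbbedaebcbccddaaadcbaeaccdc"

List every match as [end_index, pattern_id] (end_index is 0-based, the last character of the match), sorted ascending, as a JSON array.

Construct AC machine:
Trie (insert patterns):
  0='ε' goto a→2 c→8 d→1
  1='d' goto ·  ←P0
  2='a' goto a→3
  3='aa' goto d→4
  4='aad' goto c→5
  5='aadc' goto b→6
  6='aadcb' goto a→7
  7='aadcba' goto ·  ←P1
  8='c' goto c→9 d→11
  9='cc' goto d→10
  10='ccd' goto ·  ←P2
  11='cd' goto ·  ←P3

BFS fail/out derivation:
  n1('d'): parent n0 fail=0; on 'd' 0 → fail=0;  out {0}∪∅={0}
  n2('a'): parent n0 fail=0; on 'a' 0 → fail=0;  out ∅∪∅=∅
  n8('c'): parent n0 fail=0; on 'c' 0 → fail=0;  out ∅∪∅=∅
  n3('aa'): parent n2 fail=0; on 'a' 0 → fail=2;  out ∅∪∅=∅
  n9('cc'): parent n8 fail=0; on 'c' 0 → fail=8;  out ∅∪∅=∅
  n11('cd'): parent n8 fail=0; on 'd' 0 → fail=1;  out {3}∪{0}={0,3}
  n4('aad'): parent n3 fail=2; on 'd' 2→0 → fail=1;  out ∅∪{0}={0}
  n10('ccd'): parent n9 fail=8; on 'd' 8 → fail=11;  out {2}∪{0,3}={0,2,3}
  n5('aadc'): parent n4 fail=1; on 'c' 1→0 → fail=8;  out ∅∪∅=∅
  n6('aadcb'): parent n5 fail=8; on 'b' 8→0 → fail=0;  out ∅∪∅=∅
  n7('aadcba'): parent n6 fail=0; on 'a' 0 → fail=2;  out {1}∪∅={1}

Text stream:
pos 0 'c': at 8
pos 1 'e': at 0 (fail-walked)
pos 2 'c': at 8
pos 3 'c': at 9
pos 4 'd': at 10  → match P0@[4:4],P2@[2:4],P3@[3:4]
pos 5 'd': at 1 (fail-walked)  → match P0@[5:5]
pos 6 'a': at 2 (fail-walked)
pos 7 'a': at 3
pos 8 'd': at 4  → match P0@[8:8]
pos 9 'c': at 5
pos 10 'b': at 6
pos 11 'a': at 7  → match P1@[6:11]
pos 12 'c': at 8 (fail-walked)
pos 13 'c': at 9
pos 14 'd': at 10  → match P0@[14:14],P2@[12:14],P3@[13:14]
pos 15 'c': at 8 (fail-walked)
pos 16 'c': at 9
pos 17 'd': at 10  → match P0@[17:17],P2@[15:17],P3@[16:17]
pos 18 'c': at 8 (fail-walked)
pos 19 'b': at 0 (fail-walked)
pos 20 'c': at 8
pos 21 'd': at 11  → match P0@[21:21],P3@[20:21]
pos 22 'b': at 0 (fail-walked)
pos 23 'c': at 8
pos 24 'c': at 9
pos 25 'd': at 10  → match P0@[25:25],P2@[23:25],P3@[24:25]
pos 26 'd': at 1 (fail-walked)  → match P0@[26:26]
pos 27 'c': at 8 (fail-walked)
pos 28 'd': at 11  → match P0@[28:28],P3@[27:28]
pos 29 'b': at 0 (fail-walked)
pos 30 'd': at 1  → match P0@[30:30]
pos 31 'b': at 0 (fail-walked)
pos 32 'a': at 2
pos 33 'a': at 3
pos 34 'd': at 4  → match P0@[34:34]
pos 35 'c': at 5
pos 36 'b': at 6
pos 37 'a': at 7  → match P1@[32:37]
pos 38 'c': at 8 (fail-walked)
pos 39 'b': at 0 (fail-walked)
pos 40 'b': at 0
pos 41 'a': at 2
pos 42 'a': at 3
pos 43 'd': at 4  → match P0@[43:43]
pos 44 'c': at 5
pos 45 'b': at 6
pos 46 'a': at 7  → match P1@[41:46]
pos 47 'e': at 0 (fail-walked)
pos 48 'd': at 1  → match P0@[48:48]
pos 49 'c': at 8 (fail-walked)
pos 50 'd': at 11  → match P0@[50:50],P3@[49:50]
pos 51 'b': at 0 (fail-walked)
pos 52 'b': at 0
pos 53 'e': at 0
pos 54 'd': at 1  → match P0@[54:54]
pos 55 'a': at 2 (fail-walked)
pos 56 'e': at 0 (fail-walked)
pos 57 'b': at 0
pos 58 'c': at 8
pos 59 'b': at 0 (fail-walked)
pos 60 'c': at 8
pos 61 'c': at 9
pos 62 'd': at 10  → match P0@[62:62],P2@[60:62],P3@[61:62]
pos 63 'd': at 1 (fail-walked)  → match P0@[63:63]
pos 64 'a': at 2 (fail-walked)
pos 65 'a': at 3
pos 66 'a': at 3 (fail-walked)
pos 67 'd': at 4  → match P0@[67:67]
pos 68 'c': at 5
pos 69 'b': at 6
pos 70 'a': at 7  → match P1@[65:70]
pos 71 'e': at 0 (fail-walked)
pos 72 'a': at 2
pos 73 'c': at 8 (fail-walked)
pos 74 'c': at 9
pos 75 'd': at 10  → match P0@[75:75],P2@[73:75],P3@[74:75]
pos 76 'c': at 8 (fail-walked)

All matches (sorted): [[4,0],[4,2],[4,3],[5,0],[8,0],[11,1],[14,0],[14,2],[14,3],[17,0],[17,2],[17,3],[21,0],[21,3],[25,0],[25,2],[25,3],[26,0],[28,0],[28,3],[30,0],[34,0],[37,1],[43,0],[46,1],[48,0],[50,0],[50,3],[54,0],[62,0],[62,2],[62,3],[63,0],[67,0],[70,1],[75,0],[75,2],[75,3]]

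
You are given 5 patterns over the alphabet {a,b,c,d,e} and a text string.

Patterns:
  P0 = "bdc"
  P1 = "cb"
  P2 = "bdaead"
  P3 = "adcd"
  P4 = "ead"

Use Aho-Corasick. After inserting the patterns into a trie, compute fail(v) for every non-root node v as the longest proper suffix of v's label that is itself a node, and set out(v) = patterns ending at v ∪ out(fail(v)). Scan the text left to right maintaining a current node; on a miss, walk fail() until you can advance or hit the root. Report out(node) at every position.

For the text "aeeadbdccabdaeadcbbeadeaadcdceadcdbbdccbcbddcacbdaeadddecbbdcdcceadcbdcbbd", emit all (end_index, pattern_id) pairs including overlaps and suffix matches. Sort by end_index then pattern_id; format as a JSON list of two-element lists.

Build:
Trie (insert patterns):
  n0 'ε': a→10 b→1 c→4 e→14
  n1 'b': d→2
  n2 'bd': a→6 c→3
  n3 'bdc': ·  [P0 ends]
  n4 'c': b→5
  n5 'cb': ·  [P1 ends]
  n6 'bda': e→7
  n7 'bdae': a→8
  n8 'bdaea': d→9
  n9 'bdaead': ·  [P2 ends]
  n10 'a': d→11
  n11 'ad': c→12
  n12 'adc': d→13
  n13 'adcd': ·  [P3 ends]
  n14 'e': a→15
  n15 'ea': d→16
  n16 'ead': ·  [P4 ends]

Failure links (BFS by depth):
  fail(1) 'b': from fail(0)=0 chase 'b': 0 ⇒ 0;  out=∅∪out(0)=∅
  fail(4) 'c': from fail(0)=0 chase 'c': 0 ⇒ 0;  out=∅∪out(0)=∅
  fail(10) 'a': from fail(0)=0 chase 'a': 0 ⇒ 0;  out=∅∪out(0)=∅
  fail(14) 'e': from fail(0)=0 chase 'e': 0 ⇒ 0;  out=∅∪out(0)=∅
  fail(2) 'bd': from fail(1)=0 chase 'd': 0 ⇒ 0;  out=∅∪out(0)=∅
  fail(5) 'cb': from fail(4)=0 chase 'b': 0 ⇒ 1;  out={1}∪out(1)={1}
  fail(11) 'ad': from fail(10)=0 chase 'd': 0 ⇒ 0;  out=∅∪out(0)=∅
  fail(15) 'ea': from fail(14)=0 chase 'a': 0 ⇒ 10;  out=∅∪out(10)=∅
  fail(3) 'bdc': from fail(2)=0 chase 'c': 0 ⇒ 4;  out={0}∪out(4)={0}
  fail(6) 'bda': from fail(2)=0 chase 'a': 0 ⇒ 10;  out=∅∪out(10)=∅
  fail(12) 'adc': from fail(11)=0 chase 'c': 0 ⇒ 4;  out=∅∪out(4)=∅
  fail(16) 'ead': from fail(15)=10 chase 'd': 10 ⇒ 11;  out={4}∪out(11)={4}
  fail(7) 'bdae': from fail(6)=10 chase 'e': 10→0 ⇒ 14;  out=∅∪out(14)=∅
  fail(13) 'adcd': from fail(12)=4 chase 'd': 4→0 ⇒ 0;  out={3}∪out(0)={3}
  fail(8) 'bdaea': from fail(7)=14 chase 'a': 14 ⇒ 15;  out=∅∪out(15)=∅
  fail(9) 'bdaead': from fail(8)=15 chase 'd': 15 ⇒ 16;  out={2}∪out(16)={2,4}

Run:
i=0 'a': node 0→10
i=1 'e': node 10→14 (via fail)
i=2 'e': node 14→14 (via fail)
i=3 'a': node 14→15
i=4 'd': node 15→16  → match P4@[2:4]
i=5 'b': node 16→1 (via fail)
i=6 'd': node 1→2
i=7 'c': node 2→3  → match P0@[5:7]
i=8 'c': node 3→4 (via fail)
i=9 'a': node 4→10 (via fail)
i=10 'b': node 10→1 (via fail)
i=11 'd': node 1→2
i=12 'a': node 2→6
i=13 'e': node 6→7
i=14 'a': node 7→8
i=15 'd': node 8→9  → match P2@[10:15],P4@[13:15]
i=16 'c': node 9→12 (via fail)
i=17 'b': node 12→5 (via fail)  → match P1@[16:17]
i=18 'b': node 5→1 (via fail)
i=19 'e': node 1→14 (via fail)
i=20 'a': node 14→15
i=21 'd': node 15→16  → match P4@[19:21]
i=22 'e': node 16→14 (via fail)
i=23 'a': node 14→15
i=24 'a': node 15→10 (via fail)
i=25 'd': node 10→11
i=26 'c': node 11→12
i=27 'd': node 12→13  → match P3@[24:27]
i=28 'c': node 13→4 (via fail)
i=29 'e': node 4→14 (via fail)
i=30 'a': node 14→15
i=31 'd': node 15→16  → match P4@[29:31]
i=32 'c': node 16→12 (via fail)
i=33 'd': node 12→13  → match P3@[30:33]
i=34 'b': node 13→1 (via fail)
i=35 'b': node 1→1 (via fail)
i=36 'd': node 1→2
i=37 'c': node 2→3  → match P0@[35:37]
i=38 'c': node 3→4 (via fail)
i=39 'b': node 4→5  → match P1@[38:39]
i=40 'c': node 5→4 (via fail)
i=41 'b': node 4→5  → match P1@[40:41]
i=42 'd': node 5→2 (via fail)
i=43 'd': node 2→0 (via fail)
i=44 'c': node 0→4
i=45 'a': node 4→10 (via fail)
i=46 'c': node 10→4 (via fail)
i=47 'b': node 4→5  → match P1@[46:47]
i=48 'd': node 5→2 (via fail)
i=49 'a': node 2→6
i=50 'e': node 6→7
i=51 'a': node 7→8
i=52 'd': node 8→9  → match P2@[47:52],P4@[50:52]
i=53 'd': node 9→0 (via fail)
i=54 'd': node 0→0
i=55 'e': node 0→14
i=56 'c': node 14→4 (via fail)
i=57 'b': node 4→5  → match P1@[56:57]
i=58 'b': node 5→1 (via fail)
i=59 'd': node 1→2
i=60 'c': node 2→3  → match P0@[58:60]
i=61 'd': node 3→0 (via fail)
i=62 'c': node 0→4
i=63 'c': node 4→4 (via fail)
i=64 'e': node 4→14 (via fail)
i=65 'a': node 14→15
i=66 'd': node 15→16  → match P4@[64:66]
i=67 'c': node 16→12 (via fail)
i=68 'b': node 12→5 (via fail)  → match P1@[67:68]
i=69 'd': node 5→2 (via fail)
i=70 'c': node 2→3  → match P0@[68:70]
i=71 'b': node 3→5 (via fail)  → match P1@[70:71]
i=72 'b': node 5→1 (via fail)
i=73 'd': node 1→2

All matches (sorted): [[4,4],[7,0],[15,2],[15,4],[17,1],[21,4],[27,3],[31,4],[33,3],[37,0],[39,1],[41,1],[47,1],[52,2],[52,4],[57,1],[60,0],[66,4],[68,1],[70,0],[71,1]]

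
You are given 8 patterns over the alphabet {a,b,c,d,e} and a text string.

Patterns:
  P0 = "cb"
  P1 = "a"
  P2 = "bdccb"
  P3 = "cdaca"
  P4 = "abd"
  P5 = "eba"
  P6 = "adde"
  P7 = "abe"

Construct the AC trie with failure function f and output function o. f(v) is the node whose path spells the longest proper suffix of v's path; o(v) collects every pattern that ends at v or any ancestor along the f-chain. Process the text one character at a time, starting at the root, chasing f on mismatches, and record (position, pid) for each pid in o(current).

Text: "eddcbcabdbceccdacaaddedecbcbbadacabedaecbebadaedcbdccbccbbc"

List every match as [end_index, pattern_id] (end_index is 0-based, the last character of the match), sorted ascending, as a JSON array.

Build:
Trie nodes:
  0='ε' goto a→3 b→4 c→1 e→15
  1='c' goto b→2 d→9
  2='cb' goto ·  [P0 ends]
  3='a' goto b→13 d→18  [P1 ends]
  4='b' goto d→5
  5='bd' goto c→6
  6='bdc' goto c→7
  7='bdcc' goto b→8
  8='bdccb' goto ·  [P2 ends]
  9='cd' goto a→10
  10='cda' goto c→11
  11='cdac' goto a→12
  12='cdaca' goto ·  [P3 ends]
  13='ab' goto d→14 e→21
  14='abd' goto ·  [P4 ends]
  15='e' goto b→16
  16='eb' goto a→17
  17='eba' goto ·  [P5 ends]
  18='ad' goto d→19
  19='add' goto e→20
  20='adde' goto ·  [P6 ends]
  21='abe' goto ·  [P7 ends]

Failure links (BFS by depth):
  n1('c'): parent n0 fail=0; on 'c' 0 → fail=0;  out ∅∪∅=∅
  n3('a'): parent n0 fail=0; on 'a' 0 → fail=0;  out {1}∪∅={1}
  n4('b'): parent n0 fail=0; on 'b' 0 → fail=0;  out ∅∪∅=∅
  n15('e'): parent n0 fail=0; on 'e' 0 → fail=0;  out ∅∪∅=∅
  n2('cb'): parent n1 fail=0; on 'b' 0 → fail=4;  out {0}∪∅={0}
  n5('bd'): parent n4 fail=0; on 'd' 0 → fail=0;  out ∅∪∅=∅
  n9('cd'): parent n1 fail=0; on 'd' 0 → fail=0;  out ∅∪∅=∅
  n13('ab'): parent n3 fail=0; on 'b' 0 → fail=4;  out ∅∪∅=∅
  n16('eb'): parent n15 fail=0; on 'b' 0 → fail=4;  out ∅∪∅=∅
  n18('ad'): parent n3 fail=0; on 'd' 0 → fail=0;  out ∅∪∅=∅
  n6('bdc'): parent n5 fail=0; on 'c' 0 → fail=1;  out ∅∪∅=∅
  n10('cda'): parent n9 fail=0; on 'a' 0 → fail=3;  out ∅∪{1}={1}
  n14('abd'): parent n13 fail=4; on 'd' 4 → fail=5;  out {4}∪∅={4}
  n17('eba'): parent n16 fail=4; on 'a' 4→0 → fail=3;  out {5}∪{1}={1,5}
  n19('add'): parent n18 fail=0; on 'd' 0 → fail=0;  out ∅∪∅=∅
  n21('abe'): parent n13 fail=4; on 'e' 4→0 → fail=15;  out {7}∪∅={7}
  n7('bdcc'): parent n6 fail=1; on 'c' 1→0 → fail=1;  out ∅∪∅=∅
  n11('cdac'): parent n10 fail=3; on 'c' 3→0 → fail=1;  out ∅∪∅=∅
  n20('adde'): parent n19 fail=0; on 'e' 0 → fail=15;  out {6}∪∅={6}
  n8('bdccb'): parent n7 fail=1; on 'b' 1 → fail=2;  out {2}∪{0}={0,2}
  n12('cdaca'): parent n11 fail=1; on 'a' 1→0 → fail=3;  out {3}∪{1}={1,3}

Run:
[0] read 'e'  n0⇒n15
[1] read 'd'  n15⇒n0 (via fail)
[2] read 'd'  n0⇒n0
[3] read 'c'  n0⇒n1
[4] read 'b'  n1⇒n2  ** P0@[3:4]
[5] read 'c'  n2⇒n1 (via fail)
[6] read 'a'  n1⇒n3 (via fail)  ** P1@[6:6]
[7] read 'b'  n3⇒n13
[8] read 'd'  n13⇒n14  ** P4@[6:8]
[9] read 'b'  n14⇒n4 (via fail)
[10] read 'c'  n4⇒n1 (via fail)
[11] read 'e'  n1⇒n15 (via fail)
[12] read 'c'  n15⇒n1 (via fail)
[13] read 'c'  n1⇒n1 (via fail)
[14] read 'd'  n1⇒n9
[15] read 'a'  n9⇒n10  ** P1@[15:15]
[16] read 'c'  n10⇒n11
[17] read 'a'  n11⇒n12  ** P1@[17:17],P3@[13:17]
[18] read 'a'  n12⇒n3 (via fail)  ** P1@[18:18]
[19] read 'd'  n3⇒n18
[20] read 'd'  n18⇒n19
[21] read 'e'  n19⇒n20  ** P6@[18:21]
[22] read 'd'  n20⇒n0 (via fail)
[23] read 'e'  n0⇒n15
[24] read 'c'  n15⇒n1 (via fail)
[25] read 'b'  n1⇒n2  ** P0@[24:25]
[26] read 'c'  n2⇒n1 (via fail)
[27] read 'b'  n1⇒n2  ** P0@[26:27]
[28] read 'b'  n2⇒n4 (via fail)
[29] read 'a'  n4⇒n3 (via fail)  ** P1@[29:29]
[30] read 'd'  n3⇒n18
[31] read 'a'  n18⇒n3 (via fail)  ** P1@[31:31]
[32] read 'c'  n3⇒n1 (via fail)
[33] read 'a'  n1⇒n3 (via fail)  ** P1@[33:33]
[34] read 'b'  n3⇒n13
[35] read 'e'  n13⇒n21  ** P7@[33:35]
[36] read 'd'  n21⇒n0 (via fail)
[37] read 'a'  n0⇒n3  ** P1@[37:37]
[38] read 'e'  n3⇒n15 (via fail)
[39] read 'c'  n15⇒n1 (via fail)
[40] read 'b'  n1⇒n2  ** P0@[39:40]
[41] read 'e'  n2⇒n15 (via fail)
[42] read 'b'  n15⇒n16
[43] read 'a'  n16⇒n17  ** P1@[43:43],P5@[41:43]
[44] read 'd'  n17⇒n18 (via fail)
[45] read 'a'  n18⇒n3 (via fail)  ** P1@[45:45]
[46] read 'e'  n3⇒n15 (via fail)
[47] read 'd'  n15⇒n0 (via fail)
[48] read 'c'  n0⇒n1
[49] read 'b'  n1⇒n2  ** P0@[48:49]
[50] read 'd'  n2⇒n5 (via fail)
[51] read 'c'  n5⇒n6
[52] read 'c'  n6⇒n7
[53] read 'b'  n7⇒n8  ** P0@[52:53],P2@[49:53]
[54] read 'c'  n8⇒n1 (via fail)
[55] read 'c'  n1⇒n1 (via fail)
[56] read 'b'  n1⇒n2  ** P0@[55:56]
[57] read 'b'  n2⇒n4 (via fail)
[58] read 'c'  n4⇒n1 (via fail)

Matches: [[4,0],[6,1],[8,4],[15,1],[17,1],[17,3],[18,1],[21,6],[25,0],[27,0],[29,1],[31,1],[33,1],[35,7],[37,1],[40,0],[43,1],[43,5],[45,1],[49,0],[53,0],[53,2],[56,0]]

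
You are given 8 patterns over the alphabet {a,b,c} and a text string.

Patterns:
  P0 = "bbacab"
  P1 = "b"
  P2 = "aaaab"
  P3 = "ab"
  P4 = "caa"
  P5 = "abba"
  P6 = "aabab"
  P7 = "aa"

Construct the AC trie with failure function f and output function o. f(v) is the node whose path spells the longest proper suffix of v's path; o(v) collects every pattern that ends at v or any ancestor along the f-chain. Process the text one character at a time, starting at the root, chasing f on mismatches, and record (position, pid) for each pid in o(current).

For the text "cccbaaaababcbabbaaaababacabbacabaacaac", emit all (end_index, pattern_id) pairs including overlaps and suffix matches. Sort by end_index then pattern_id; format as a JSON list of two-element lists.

Build automaton:
Trie (insert patterns):
  n0 'ε': a→7 b→1 c→13
  n1 'b': b→2  ←P1
  n2 'bb': a→3
  n3 'bba': c→4
  n4 'bbac': a→5
  n5 'bbaca': b→6
  n6 'bbacab': ·  ←P0
  n7 'a': a→8 b→12
  n8 'aa': a→9 b→18  ←P7
  n9 'aaa': a→10
  n10 'aaaa': b→11
  n11 'aaaab': ·  ←P2
  n12 'ab': b→16  ←P3
  n13 'c': a→14
  n14 'ca': a→15
  n15 'caa': ·  ←P4
  n16 'abb': a→17
  n17 'abba': ·  ←P5
  n18 'aab': a→19
  n19 'aaba': b→20
  n20 'aabab': ·  ←P6

Failure links (BFS by depth):
  n1('b'): parent n0 fail=0; on 'b' 0 → fail=0;  out {1}∪∅={1}
  n7('a'): parent n0 fail=0; on 'a' 0 → fail=0;  out ∅∪∅=∅
  n13('c'): parent n0 fail=0; on 'c' 0 → fail=0;  out ∅∪∅=∅
  n2('bb'): parent n1 fail=0; on 'b' 0 → fail=1;  out ∅∪{1}={1}
  n8('aa'): parent n7 fail=0; on 'a' 0 → fail=7;  out {7}∪∅={7}
  n12('ab'): parent n7 fail=0; on 'b' 0 → fail=1;  out {3}∪{1}={1,3}
  n14('ca'): parent n13 fail=0; on 'a' 0 → fail=7;  out ∅∪∅=∅
  n3('bba'): parent n2 fail=1; on 'a' 1→0 → fail=7;  out ∅∪∅=∅
  n9('aaa'): parent n8 fail=7; on 'a' 7 → fail=8;  out ∅∪{7}={7}
  n15('caa'): parent n14 fail=7; on 'a' 7 → fail=8;  out {4}∪{7}={4,7}
  n16('abb'): parent n12 fail=1; on 'b' 1 → fail=2;  out ∅∪{1}={1}
  n18('aab'): parent n8 fail=7; on 'b' 7 → fail=12;  out ∅∪{1,3}={1,3}
  n4('bbac'): parent n3 fail=7; on 'c' 7→0 → fail=13;  out ∅∪∅=∅
  n10('aaaa'): parent n9 fail=8; on 'a' 8 → fail=9;  out ∅∪{7}={7}
  n17('abba'): parent n16 fail=2; on 'a' 2 → fail=3;  out {5}∪∅={5}
  n19('aaba'): parent n18 fail=12; on 'a' 12→1→0 → fail=7;  out ∅∪∅=∅
  n5('bbaca'): parent n4 fail=13; on 'a' 13 → fail=14;  out ∅∪∅=∅
  n11('aaaab'): parent n10 fail=9; on 'b' 9→8 → fail=18;  out {2}∪{1,3}={1,2,3}
  n20('aabab'): parent n19 fail=7; on 'b' 7 → fail=12;  out {6}∪{1,3}={1,3,6}
  n6('bbacab'): parent n5 fail=14; on 'b' 14→7 → fail=12;  out {0}∪{1,3}={0,1,3}

Text stream:
[0] read 'c'  n0⇒n13
[1] read 'c'  n13⇒n13 (fail-walked)
[2] read 'c'  n13⇒n13 (fail-walked)
[3] read 'b'  n13⇒n1 (fail-walked)  emit P1@[3:3]
[4] read 'a'  n1⇒n7 (fail-walked)
[5] read 'a'  n7⇒n8  emit P7@[4:5]
[6] read 'a'  n8⇒n9  emit P7@[5:6]
[7] read 'a'  n9⇒n10  emit P7@[6:7]
[8] read 'b'  n10⇒n11  emit P1@[8:8],P2@[4:8],P3@[7:8]
[9] read 'a'  n11⇒n19 (fail-walked)
[10] read 'b'  n19⇒n20  emit P1@[10:10],P3@[9:10],P6@[6:10]
[11] read 'c'  n20⇒n13 (fail-walked)
[12] read 'b'  n13⇒n1 (fail-walked)  emit P1@[12:12]
[13] read 'a'  n1⇒n7 (fail-walked)
[14] read 'b'  n7⇒n12  emit P1@[14:14],P3@[13:14]
[15] read 'b'  n12⇒n16  emit P1@[15:15]
[16] read 'a'  n16⇒n17  emit P5@[13:16]
[17] read 'a'  n17⇒n8 (fail-walked)  emit P7@[16:17]
[18] read 'a'  n8⇒n9  emit P7@[17:18]
[19] read 'a'  n9⇒n10  emit P7@[18:19]
[20] read 'b'  n10⇒n11  emit P1@[20:20],P2@[16:20],P3@[19:20]
[21] read 'a'  n11⇒n19 (fail-walked)
[22] read 'b'  n19⇒n20  emit P1@[22:22],P3@[21:22],P6@[18:22]
[23] read 'a'  n20⇒n7 (fail-walked)
[24] read 'c'  n7⇒n13 (fail-walked)
[25] read 'a'  n13⇒n14
[26] read 'b'  n14⇒n12 (fail-walked)  emit P1@[26:26],P3@[25:26]
[27] read 'b'  n12⇒n16  emit P1@[27:27]
[28] read 'a'  n16⇒n17  emit P5@[25:28]
[29] read 'c'  n17⇒n4 (fail-walked)
[30] read 'a'  n4⇒n5
[31] read 'b'  n5⇒n6  emit P0@[26:31],P1@[31:31],P3@[30:31]
[32] read 'a'  n6⇒n7 (fail-walked)
[33] read 'a'  n7⇒n8  emit P7@[32:33]
[34] read 'c'  n8⇒n13 (fail-walked)
[35] read 'a'  n13⇒n14
[36] read 'a'  n14⇒n15  emit P4@[34:36],P7@[35:36]
[37] read 'c'  n15⇒n13 (fail-walked)

Result: [[3,1],[5,7],[6,7],[7,7],[8,1],[8,2],[8,3],[10,1],[10,3],[10,6],[12,1],[14,1],[14,3],[15,1],[16,5],[17,7],[18,7],[19,7],[20,1],[20,2],[20,3],[22,1],[22,3],[22,6],[26,1],[26,3],[27,1],[28,5],[31,0],[31,1],[31,3],[33,7],[36,4],[36,7]]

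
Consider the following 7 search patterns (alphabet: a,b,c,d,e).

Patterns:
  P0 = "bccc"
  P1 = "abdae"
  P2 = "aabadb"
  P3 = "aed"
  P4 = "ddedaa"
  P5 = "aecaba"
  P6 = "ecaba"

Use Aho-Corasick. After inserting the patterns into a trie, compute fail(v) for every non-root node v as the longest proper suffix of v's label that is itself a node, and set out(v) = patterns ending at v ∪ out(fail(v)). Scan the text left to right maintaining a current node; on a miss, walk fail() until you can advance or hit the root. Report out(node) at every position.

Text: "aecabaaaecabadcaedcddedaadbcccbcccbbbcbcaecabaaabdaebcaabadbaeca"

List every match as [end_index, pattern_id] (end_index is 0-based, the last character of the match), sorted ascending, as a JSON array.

Build:
Trie nodes:
  n0 'ε': a→5 b→1 d→17 e→27
  n1 'b': c→2
  n2 'bc': c→3
  n3 'bcc': c→4
  n4 'bccc': ·  ←P0
  n5 'a': a→10 b→6 e→15
  n6 'ab': d→7
  n7 'abd': a→8
  n8 'abda': e→9
  n9 'abdae': ·  ←P1
  n10 'aa': b→11
  n11 'aab': a→12
  n12 'aaba': d→13
  n13 'aabad': b→14
  n14 'aabadb': ·  ←P2
  n15 'ae': c→23 d→16
  n16 'aed': ·  ←P3
  n17 'd': d→18
  n18 'dd': e→19
  n19 'dde': d→20
  n20 'dded': a→21
  n21 'ddeda': a→22
  n22 'ddedaa': ·  ←P4
  n23 'aec': a→24
  n24 'aeca': b→25
  n25 'aecab': a→26
  n26 'aecaba': ·  ←P5
  n27 'e': c→28
  n28 'ec': a→29
  n29 'eca': b→30
  n30 'ecab': a→31
  n31 'ecaba': ·  ←P6

Failure links (BFS by depth):
  n1('b'): parent n0 fail=0; on 'b' 0 → fail=0;  out ∅∪∅=∅
  n5('a'): parent n0 fail=0; on 'a' 0 → fail=0;  out ∅∪∅=∅
  n17('d'): parent n0 fail=0; on 'd' 0 → fail=0;  out ∅∪∅=∅
  n27('e'): parent n0 fail=0; on 'e' 0 → fail=0;  out ∅∪∅=∅
  n2('bc'): parent n1 fail=0; on 'c' 0 → fail=0;  out ∅∪∅=∅
  n6('ab'): parent n5 fail=0; on 'b' 0 → fail=1;  out ∅∪∅=∅
  n10('aa'): parent n5 fail=0; on 'a' 0 → fail=5;  out ∅∪∅=∅
  n15('ae'): parent n5 fail=0; on 'e' 0 → fail=27;  out ∅∪∅=∅
  n18('dd'): parent n17 fail=0; on 'd' 0 → fail=17;  out ∅∪∅=∅
  n28('ec'): parent n27 fail=0; on 'c' 0 → fail=0;  out ∅∪∅=∅
  n3('bcc'): parent n2 fail=0; on 'c' 0 → fail=0;  out ∅∪∅=∅
  n7('abd'): parent n6 fail=1; on 'd' 1→0 → fail=17;  out ∅∪∅=∅
  n11('aab'): parent n10 fail=5; on 'b' 5 → fail=6;  out ∅∪∅=∅
  n16('aed'): parent n15 fail=27; on 'd' 27→0 → fail=17;  out {3}∪∅={3}
  n19('dde'): parent n18 fail=17; on 'e' 17→0 → fail=27;  out ∅∪∅=∅
  n23('aec'): parent n15 fail=27; on 'c' 27 → fail=28;  out ∅∪∅=∅
  n29('eca'): parent n28 fail=0; on 'a' 0 → fail=5;  out ∅∪∅=∅
  n4('bccc'): parent n3 fail=0; on 'c' 0 → fail=0;  out {0}∪∅={0}
  n8('abda'): parent n7 fail=17; on 'a' 17→0 → fail=5;  out ∅∪∅=∅
  n12('aaba'): parent n11 fail=6; on 'a' 6→1→0 → fail=5;  out ∅∪∅=∅
  n20('dded'): parent n19 fail=27; on 'd' 27→0 → fail=17;  out ∅∪∅=∅
  n24('aeca'): parent n23 fail=28; on 'a' 28 → fail=29;  out ∅∪∅=∅
  n30('ecab'): parent n29 fail=5; on 'b' 5 → fail=6;  out ∅∪∅=∅
  n9('abdae'): parent n8 fail=5; on 'e' 5 → fail=15;  out {1}∪∅={1}
  n13('aabad'): parent n12 fail=5; on 'd' 5→0 → fail=17;  out ∅∪∅=∅
  n21('ddeda'): parent n20 fail=17; on 'a' 17→0 → fail=5;  out ∅∪∅=∅
  n25('aecab'): parent n24 fail=29; on 'b' 29 → fail=30;  out ∅∪∅=∅
  n31('ecaba'): parent n30 fail=6; on 'a' 6→1→0 → fail=5;  out {6}∪∅={6}
  n14('aabadb'): parent n13 fail=17; on 'b' 17→0 → fail=1;  out {2}∪∅={2}
  n22('ddedaa'): parent n21 fail=5; on 'a' 5 → fail=10;  out {4}∪∅={4}
  n26('aecaba'): parent n25 fail=30; on 'a' 30 → fail=31;  out {5}∪{6}={5,6}

Scan:
[0] read 'a'  n0⇒n5
[1] read 'e'  n5⇒n15
[2] read 'c'  n15⇒n23
[3] read 'a'  n23⇒n24
[4] read 'b'  n24⇒n25
[5] read 'a'  n25⇒n26  emit P5@[0:5],P6@[1:5]
[6] read 'a'  n26⇒n10 (via fail)
[7] read 'a'  n10⇒n10 (via fail)
[8] read 'e'  n10⇒n15 (via fail)
[9] read 'c'  n15⇒n23
[10] read 'a'  n23⇒n24
[11] read 'b'  n24⇒n25
[12] read 'a'  n25⇒n26  emit P5@[7:12],P6@[8:12]
[13] read 'd'  n26⇒n17 (via fail)
[14] read 'c'  n17⇒n0 (via fail)
[15] read 'a'  n0⇒n5
[16] read 'e'  n5⇒n15
[17] read 'd'  n15⇒n16  emit P3@[15:17]
[18] read 'c'  n16⇒n0 (via fail)
[19] read 'd'  n0⇒n17
[20] read 'd'  n17⇒n18
[21] read 'e'  n18⇒n19
[22] read 'd'  n19⇒n20
[23] read 'a'  n20⇒n21
[24] read 'a'  n21⇒n22  emit P4@[19:24]
[25] read 'd'  n22⇒n17 (via fail)
[26] read 'b'  n17⇒n1 (via fail)
[27] read 'c'  n1⇒n2
[28] read 'c'  n2⇒n3
[29] read 'c'  n3⇒n4  emit P0@[26:29]
[30] read 'b'  n4⇒n1 (via fail)
[31] read 'c'  n1⇒n2
[32] read 'c'  n2⇒n3
[33] read 'c'  n3⇒n4  emit P0@[30:33]
[34] read 'b'  n4⇒n1 (via fail)
[35] read 'b'  n1⇒n1 (via fail)
[36] read 'b'  n1⇒n1 (via fail)
[37] read 'c'  n1⇒n2
[38] read 'b'  n2⇒n1 (via fail)
[39] read 'c'  n1⇒n2
[40] read 'a'  n2⇒n5 (via fail)
[41] read 'e'  n5⇒n15
[42] read 'c'  n15⇒n23
[43] read 'a'  n23⇒n24
[44] read 'b'  n24⇒n25
[45] read 'a'  n25⇒n26  emit P5@[40:45],P6@[41:45]
[46] read 'a'  n26⇒n10 (via fail)
[47] read 'a'  n10⇒n10 (via fail)
[48] read 'b'  n10⇒n11
[49] read 'd'  n11⇒n7 (via fail)
[50] read 'a'  n7⇒n8
[51] read 'e'  n8⇒n9  emit P1@[47:51]
[52] read 'b'  n9⇒n1 (via fail)
[53] read 'c'  n1⇒n2
[54] read 'a'  n2⇒n5 (via fail)
[55] read 'a'  n5⇒n10
[56] read 'b'  n10⇒n11
[57] read 'a'  n11⇒n12
[58] read 'd'  n12⇒n13
[59] read 'b'  n13⇒n14  emit P2@[54:59]
[60] read 'a'  n14⇒n5 (via fail)
[61] read 'e'  n5⇒n15
[62] read 'c'  n15⇒n23
[63] read 'a'  n23⇒n24

Matches: [[5,5],[5,6],[12,5],[12,6],[17,3],[24,4],[29,0],[33,0],[45,5],[45,6],[51,1],[59,2]]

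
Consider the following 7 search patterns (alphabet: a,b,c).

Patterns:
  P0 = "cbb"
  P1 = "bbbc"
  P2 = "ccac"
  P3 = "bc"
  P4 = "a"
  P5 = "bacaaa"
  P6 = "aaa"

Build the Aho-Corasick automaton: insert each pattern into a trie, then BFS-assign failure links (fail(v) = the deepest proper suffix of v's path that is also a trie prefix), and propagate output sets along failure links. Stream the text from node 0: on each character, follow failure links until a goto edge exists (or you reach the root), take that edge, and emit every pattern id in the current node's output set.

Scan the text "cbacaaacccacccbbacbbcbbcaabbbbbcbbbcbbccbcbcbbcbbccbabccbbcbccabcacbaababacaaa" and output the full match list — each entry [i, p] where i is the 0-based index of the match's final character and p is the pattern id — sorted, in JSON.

Build automaton:
Trie nodes:
  n0 'ε': a→12 b→4 c→1
  n1 'c': b→2 c→8
  n2 'cb': b→3
  n3 'cbb': ·  ←P0
  n4 'b': a→13 b→5 c→11
  n5 'bb': b→6
  n6 'bbb': c→7
  n7 'bbbc': ·  ←P1
  n8 'cc': a→9
  n9 'cca': c→10
  n10 'ccac': ·  ←P2
  n11 'bc': ·  ←P3
  n12 'a': a→18  ←P4
  n13 'ba': c→14
  n14 'bac': a→15
  n15 'baca': a→16
  n16 'bacaa': a→17
  n17 'bacaaa': ·  ←P5
  n18 'aa': a→19
  n19 'aaa': ·  ←P6

Failure links (BFS by depth):
  fail(1) 'c': from fail(0)=0 chase 'c': 0 ⇒ 0;  out=∅∪out(0)=∅
  fail(4) 'b': from fail(0)=0 chase 'b': 0 ⇒ 0;  out=∅∪out(0)=∅
  fail(12) 'a': from fail(0)=0 chase 'a': 0 ⇒ 0;  out={4}∪out(0)={4}
  fail(2) 'cb': from fail(1)=0 chase 'b': 0 ⇒ 4;  out=∅∪out(4)=∅
  fail(5) 'bb': from fail(4)=0 chase 'b': 0 ⇒ 4;  out=∅∪out(4)=∅
  fail(8) 'cc': from fail(1)=0 chase 'c': 0 ⇒ 1;  out=∅∪out(1)=∅
  fail(11) 'bc': from fail(4)=0 chase 'c': 0 ⇒ 1;  out={3}∪out(1)={3}
  fail(13) 'ba': from fail(4)=0 chase 'a': 0 ⇒ 12;  out=∅∪out(12)={4}
  fail(18) 'aa': from fail(12)=0 chase 'a': 0 ⇒ 12;  out=∅∪out(12)={4}
  fail(3) 'cbb': from fail(2)=4 chase 'b': 4 ⇒ 5;  out={0}∪out(5)={0}
  fail(6) 'bbb': from fail(5)=4 chase 'b': 4 ⇒ 5;  out=∅∪out(5)=∅
  fail(9) 'cca': from fail(8)=1 chase 'a': 1→0 ⇒ 12;  out=∅∪out(12)={4}
  fail(14) 'bac': from fail(13)=12 chase 'c': 12→0 ⇒ 1;  out=∅∪out(1)=∅
  fail(19) 'aaa': from fail(18)=12 chase 'a': 12 ⇒ 18;  out={6}∪out(18)={4,6}
  fail(7) 'bbbc': from fail(6)=5 chase 'c': 5→4 ⇒ 11;  out={1}∪out(11)={1,3}
  fail(10) 'ccac': from fail(9)=12 chase 'c': 12→0 ⇒ 1;  out={2}∪out(1)={2}
  fail(15) 'baca': from fail(14)=1 chase 'a': 1→0 ⇒ 12;  out=∅∪out(12)={4}
  fail(16) 'bacaa': from fail(15)=12 chase 'a': 12 ⇒ 18;  out=∅∪out(18)={4}
  fail(17) 'bacaaa': from fail(16)=18 chase 'a': 18 ⇒ 19;  out={5}∪out(19)={4,5,6}

Text stream:
[0] read 'c'  n0⇒n1
[1] read 'b'  n1⇒n2
[2] read 'a'  n2⇒n13 (fail-walked)  → match P4@[2:2]
[3] read 'c'  n13⇒n14
[4] read 'a'  n14⇒n15  → match P4@[4:4]
[5] read 'a'  n15⇒n16  → match P4@[5:5]
[6] read 'a'  n16⇒n17  → match P4@[6:6],P5@[1:6],P6@[4:6]
[7] read 'c'  n17⇒n1 (fail-walked)
[8] read 'c'  n1⇒n8
[9] read 'c'  n8⇒n8 (fail-walked)
[10] read 'a'  n8⇒n9  → match P4@[10:10]
[11] read 'c'  n9⇒n10  → match P2@[8:11]
[12] read 'c'  n10⇒n8 (fail-walked)
[13] read 'c'  n8⇒n8 (fail-walked)
[14] read 'b'  n8⇒n2 (fail-walked)
[15] read 'b'  n2⇒n3  → match P0@[13:15]
[16] read 'a'  n3⇒n13 (fail-walked)  → match P4@[16:16]
[17] read 'c'  n13⇒n14
[18] read 'b'  n14⇒n2 (fail-walked)
[19] read 'b'  n2⇒n3  → match P0@[17:19]
[20] read 'c'  n3⇒n11 (fail-walked)  → match P3@[19:20]
[21] read 'b'  n11⇒n2 (fail-walked)
[22] read 'b'  n2⇒n3  → match P0@[20:22]
[23] read 'c'  n3⇒n11 (fail-walked)  → match P3@[22:23]
[24] read 'a'  n11⇒n12 (fail-walked)  → match P4@[24:24]
[25] read 'a'  n12⇒n18  → match P4@[25:25]
[26] read 'b'  n18⇒n4 (fail-walked)
[27] read 'b'  n4⇒n5
[28] read 'b'  n5⇒n6
[29] read 'b'  n6⇒n6 (fail-walked)
[30] read 'b'  n6⇒n6 (fail-walked)
[31] read 'c'  n6⇒n7  → match P1@[28:31],P3@[30:31]
[32] read 'b'  n7⇒n2 (fail-walked)
[33] read 'b'  n2⇒n3  → match P0@[31:33]
[34] read 'b'  n3⇒n6 (fail-walked)
[35] read 'c'  n6⇒n7  → match P1@[32:35],P3@[34:35]
[36] read 'b'  n7⇒n2 (fail-walked)
[37] read 'b'  n2⇒n3  → match P0@[35:37]
[38] read 'c'  n3⇒n11 (fail-walked)  → match P3@[37:38]
[39] read 'c'  n11⇒n8 (fail-walked)
[40] read 'b'  n8⇒n2 (fail-walked)
[41] read 'c'  n2⇒n11 (fail-walked)  → match P3@[40:41]
[42] read 'b'  n11⇒n2 (fail-walked)
[43] read 'c'  n2⇒n11 (fail-walked)  → match P3@[42:43]
[44] read 'b'  n11⇒n2 (fail-walked)
[45] read 'b'  n2⇒n3  → match P0@[43:45]
[46] read 'c'  n3⇒n11 (fail-walked)  → match P3@[45:46]
[47] read 'b'  n11⇒n2 (fail-walked)
[48] read 'b'  n2⇒n3  → match P0@[46:48]
[49] read 'c'  n3⇒n11 (fail-walked)  → match P3@[48:49]
[50] read 'c'  n11⇒n8 (fail-walked)
[51] read 'b'  n8⇒n2 (fail-walked)
[52] read 'a'  n2⇒n13 (fail-walked)  → match P4@[52:52]
[53] read 'b'  n13⇒n4 (fail-walked)
[54] read 'c'  n4⇒n11  → match P3@[53:54]
[55] read 'c'  n11⇒n8 (fail-walked)
[56] read 'b'  n8⇒n2 (fail-walked)
[57] read 'b'  n2⇒n3  → match P0@[55:57]
[58] read 'c'  n3⇒n11 (fail-walked)  → match P3@[57:58]
[59] read 'b'  n11⇒n2 (fail-walked)
[60] read 'c'  n2⇒n11 (fail-walked)  → match P3@[59:60]
[61] read 'c'  n11⇒n8 (fail-walked)
[62] read 'a'  n8⇒n9  → match P4@[62:62]
[63] read 'b'  n9⇒n4 (fail-walked)
[64] read 'c'  n4⇒n11  → match P3@[63:64]
[65] read 'a'  n11⇒n12 (fail-walked)  → match P4@[65:65]
[66] read 'c'  n12⇒n1 (fail-walked)
[67] read 'b'  n1⇒n2
[68] read 'a'  n2⇒n13 (fail-walked)  → match P4@[68:68]
[69] read 'a'  n13⇒n18 (fail-walked)  → match P4@[69:69]
[70] read 'b'  n18⇒n4 (fail-walked)
[71] read 'a'  n4⇒n13  → match P4@[71:71]
[72] read 'b'  n13⇒n4 (fail-walked)
[73] read 'a'  n4⇒n13  → match P4@[73:73]
[74] read 'c'  n13⇒n14
[75] read 'a'  n14⇒n15  → match P4@[75:75]
[76] read 'a'  n15⇒n16  → match P4@[76:76]
[77] read 'a'  n16⇒n17  → match P4@[77:77],P5@[72:77],P6@[75:77]

All matches (sorted): [[2,4],[4,4],[5,4],[6,4],[6,5],[6,6],[10,4],[11,2],[15,0],[16,4],[19,0],[20,3],[22,0],[23,3],[24,4],[25,4],[31,1],[31,3],[33,0],[35,1],[35,3],[37,0],[38,3],[41,3],[43,3],[45,0],[46,3],[48,0],[49,3],[52,4],[54,3],[57,0],[58,3],[60,3],[62,4],[64,3],[65,4],[68,4],[69,4],[71,4],[73,4],[75,4],[76,4],[77,4],[77,5],[77,6]]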